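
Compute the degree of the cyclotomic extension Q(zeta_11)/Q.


The degree equals Euler's totient phi(11).
11 = 11
phi(11) = 10

10


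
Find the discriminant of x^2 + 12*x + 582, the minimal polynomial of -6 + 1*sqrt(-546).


The element -6 + 1*sqrt(-546) has minimal polynomial:
x^2 + 12*x + 582
Discriminant = (12)^2 - 4*(582)
= 144 - 2328
= -2184

-2184


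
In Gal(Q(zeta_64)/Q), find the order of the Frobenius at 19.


The Frobenius at p in Gal(Q(zeta_n)/Q) = (Z/nZ)* is the class of p, so its order is ord_64(19), the smallest k >= 1 with 19^k = 1 mod 64.
n = 64 = 2^6, phi(64) = 32; the order divides phi(n).
Divisors of 32: 1, 2, 4, 8, 16, 32
Repeated squaring mod 64: 19^1 = 19, 19^2 = 41, 19^4 = 17, 19^8 = 33, 19^16 = 1, 19^32 = 1
Test divisors in increasing order:
  k=1: 19^1 = 19 mod 64
  k=2: 19^2 = 41 mod 64
  k=4: 19^4 = 17 mod 64
  k=8: 19^8 = 33 mod 64
  k=16: 19^16 = 1 mod 64  <- first divisor giving 1
Order = 16

16


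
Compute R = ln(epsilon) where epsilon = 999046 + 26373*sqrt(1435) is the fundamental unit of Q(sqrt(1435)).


epsilon = 999046 + 26373*sqrt(1435)
= 1.9981e+06
R = ln(1.9981e+06)
= 14.5077

14.5077


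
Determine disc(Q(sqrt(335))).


For K = Q(sqrt(d)) with d squarefree: disc(K) = d if d = 1 mod 4, and disc(K) = 4d if d = 2 or 3 mod 4.
Here d = 335, and d mod 4 = 3.
d = 3 mod 4, not 1 (O_K = Z[sqrt(d)]), so disc(K) = 4d = 4 * (335) = 1340

1340


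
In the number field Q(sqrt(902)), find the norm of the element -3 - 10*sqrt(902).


N(a + b*sqrt(d)) = a^2 - d*b^2
= (-3)^2 - (902)*(-10)^2
= 9 - 90200
= -90191

-90191


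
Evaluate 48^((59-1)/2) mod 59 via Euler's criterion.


p = 59 is prime and the exponent is (p-1)/2 = 29, so by Euler's criterion 48^29 = (48/59) = +1 or -1 mod 59.
Compute by square-and-multiply:
  29 = 16 + 8 + 4 + 1 (binary 11101)
  Repeated squaring mod 59: 48^1 = 48, 48^2 = 3, 48^4 = 9, 48^8 = 22, 48^16 = 12
  48^29 = 48^16 * 48^8 * 48^4 * 48^1 = 12 * 22 * 9 * 48 mod 59
    12 * 22 = 264 = 28 mod 59
    28 * 9 = 252 = 16 mod 59
    16 * 48 = 768 = 1 mod 59
  48^29 = 1 mod 59
Result 1: 48 is a quadratic residue mod 59.
48^29 mod 59 = 1

1


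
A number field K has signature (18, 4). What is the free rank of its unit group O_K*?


By Dirichlet's unit theorem:
rank = r1 + r2 - 1
= 18 + 4 - 1
= 21

21


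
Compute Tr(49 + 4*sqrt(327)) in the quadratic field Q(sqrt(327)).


Tr(a + b*sqrt(d)) = (a + b*sqrt(d)) + (a - b*sqrt(d)) = 2a
= 2 * (49)
= 98

98


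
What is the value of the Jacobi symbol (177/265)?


Compute (177/265) via quadratic reciprocity:
  reciprocity: (177/265) -> +(265/177)
  reduce: (88/177)
  pull out 2: (2/177) = +1  (since 177 mod 8 = 1)
  pull out 2: (2/177) = +1  (since 177 mod 8 = 1)
  pull out 2: (2/177) = +1  (since 177 mod 8 = 1)
  reciprocity: (11/177) -> +(177/11)
  reduce: (1/11)
  (1/11) = 1
Product of signs = 1

1


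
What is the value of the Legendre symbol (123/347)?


p = 347 is prime, so compute (123/347) with the reciprocity algorithm (Jacobi-symbol steps: pull out 2s via (2/n), flip via reciprocity, reduce):
  reciprocity: (123/347) -> -(347/123)
  reduce: (101/123)
  reciprocity: (101/123) -> +(123/101)
  reduce: (22/101)
  pull out 2: (2/101) = -1  (since 101 mod 8 = 5)
  reciprocity: (11/101) -> +(101/11)
  reduce: (2/11)
  pull out 2: (2/11) = -1  (since 11 mod 8 = 3)
  (1/11) = 1
Product of signs = -1
(123/347) = -1

-1


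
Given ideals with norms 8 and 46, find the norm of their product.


N(IJ) = N(I) * N(J)
= 8 * 46
= 368

368


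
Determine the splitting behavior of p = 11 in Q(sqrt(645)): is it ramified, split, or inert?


K = Q(sqrt(645)). Since d mod 4 = 1, disc(K) = 645.
Check p | disc: 645 mod 11 = 7.
p does not divide disc. Compute Legendre symbol (d/p):
7^((11-1)/2) mod 11 = -1
(d/p) = -1, so p is inert: (p) stays prime with e=1, f=2, g=1.
Therefore p is inert.

inert


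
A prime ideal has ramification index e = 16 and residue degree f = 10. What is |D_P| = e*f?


|D_P| = e * f
= 16 * 10
= 160

160


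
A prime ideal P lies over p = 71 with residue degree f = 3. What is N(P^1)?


N(P^a) = p^(a*f)
= 71^(1*3)
= 71^3
= 357911

357911


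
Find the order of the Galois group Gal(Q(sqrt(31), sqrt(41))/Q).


The 2 square roots of distinct primes are multiplicatively independent over Q,
so [K:Q] = 2^2 and Gal(K/Q) is isomorphic to (Z/2Z)^2.
|Gal| = 2^2 = 4

4


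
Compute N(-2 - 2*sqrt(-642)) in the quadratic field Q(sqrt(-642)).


N(a + b*sqrt(d)) = a^2 - d*b^2
= (-2)^2 - (-642)*(-2)^2
= 4 + 2568
= 2572

2572


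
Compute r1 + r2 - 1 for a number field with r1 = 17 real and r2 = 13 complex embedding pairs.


By Dirichlet's unit theorem:
rank = r1 + r2 - 1
= 17 + 13 - 1
= 29

29


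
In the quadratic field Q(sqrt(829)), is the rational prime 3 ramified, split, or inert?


K = Q(sqrt(829)). Since d mod 4 = 1, disc(K) = 829.
Check p | disc: 829 mod 3 = 1.
p does not divide disc. Compute Legendre symbol (d/p):
1^((3-1)/2) mod 3 = 1
(d/p) = 1, so p splits: (p) = P*P' with e=1, f=1, g=2.
Therefore p is split.

split


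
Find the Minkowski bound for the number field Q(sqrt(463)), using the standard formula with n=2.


d = 463, d mod 4 = 3, so disc(K) = 4d = 1852; |disc(K)| = 1852
Real quadratic field, so n = 2, s = r2 = 0, r1 = 2
M = (n!/n^n) * (4/pi)^s * sqrt(|disc(K)|) = (2!/2^2) * (4/pi)^0 * sqrt(1852)
= 0.5 * 1.000000 * 43.034870
= 21.5174

21.5174


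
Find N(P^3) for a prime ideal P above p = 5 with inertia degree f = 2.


N(P^a) = p^(a*f)
= 5^(3*2)
= 5^6
= 15625

15625


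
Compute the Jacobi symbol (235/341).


Compute (235/341) via quadratic reciprocity:
  reciprocity: (235/341) -> +(341/235)
  reduce: (106/235)
  pull out 2: (2/235) = -1  (since 235 mod 8 = 3)
  reciprocity: (53/235) -> +(235/53)
  reduce: (23/53)
  reciprocity: (23/53) -> +(53/23)
  reduce: (7/23)
  reciprocity: (7/23) -> -(23/7)
  reduce: (2/7)
  pull out 2: (2/7) = +1  (since 7 mod 8 = 7)
  (1/7) = 1
Product of signs = 1

1


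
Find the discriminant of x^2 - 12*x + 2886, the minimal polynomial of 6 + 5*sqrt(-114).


The element 6 + 5*sqrt(-114) has minimal polynomial:
x^2 - 12*x + 2886
Discriminant = (-12)^2 - 4*(2886)
= 144 - 11544
= -11400

-11400


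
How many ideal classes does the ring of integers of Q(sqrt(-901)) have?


K = Q(sqrt(-901)). d mod 4 = 3, so D = disc(K) = 4d = -3604
h(K) equals the number of primitive reduced positive-definite forms (a, b, c) = a*x^2 + b*x*y + c*y^2 with b^2 - 4ac = D,
where reduced means |b| <= a <= c, with b >= 0 whenever |b| = a or a = c, and primitive means gcd(a, b, c) = 1.
Reduced forces 3a^2 <= |D| = 3604, so 1 <= a <= 34; b must have the parity of D, and c = (b^2 - D)/(4a) must be an integer >= a.
Enumerate a = 1..34, b in [-a, a]:
  a=1: (1, 0, 901)  [1]
  a=2: (2, 2, 451)  [1]
  a=3..4: none
  a=5: (5, -4, 181), (5, 4, 181)  [2]
  a=6: none
  a=7: (7, -6, 130), (7, 6, 130)  [2]
  a=8..9: none
  a=10: (10, -6, 91), (10, 6, 91)  [2]
  a=11: (11, -2, 82), (11, 2, 82)  [2]
  a=12: none
  a=13: (13, -6, 70), (13, 6, 70)  [2]
  a=14: (14, -6, 65), (14, 6, 65)  [2]
  a=15..16: none
  a=17: (17, 0, 53)  [1]
  a=18: none
  a=19: (19, -14, 50), (19, 14, 50)  [2]
  a=20..21: none
  a=22: (22, -2, 41), (22, 2, 41)  [2]
  a=23..24: none
  a=25: (25, -14, 38), (25, 14, 38)  [2]
  a=26: (26, -6, 35), (26, 6, 35)  [2]
  a=27..33: none
  a=34: (34, 34, 35)  [1]
Total reduced forms: 1 + 1 + 2 + 2 + 2 + 2 + 2 + 2 + 1 + 2 + 2 + 2 + 2 + 1 = 24
h = 24

24


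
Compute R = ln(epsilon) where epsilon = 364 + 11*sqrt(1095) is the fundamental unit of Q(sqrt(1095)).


epsilon = 364 + 11*sqrt(1095)
= 727.9986
R = ln(727.9986)
= 6.5903

6.5903


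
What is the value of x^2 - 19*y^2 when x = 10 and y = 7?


x^2 - d*y^2
= 10^2 - 19*7^2
= 100 - 931
= -831

-831


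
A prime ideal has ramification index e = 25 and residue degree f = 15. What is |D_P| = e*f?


|D_P| = e * f
= 25 * 15
= 375

375


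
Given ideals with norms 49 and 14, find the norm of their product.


N(IJ) = N(I) * N(J)
= 49 * 14
= 686

686


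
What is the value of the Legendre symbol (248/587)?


p = 587 is prime, so compute (248/587) with the reciprocity algorithm (Jacobi-symbol steps: pull out 2s via (2/n), flip via reciprocity, reduce):
  pull out 2: (2/587) = -1  (since 587 mod 8 = 3)
  pull out 2: (2/587) = -1  (since 587 mod 8 = 3)
  pull out 2: (2/587) = -1  (since 587 mod 8 = 3)
  reciprocity: (31/587) -> -(587/31)
  reduce: (29/31)
  reciprocity: (29/31) -> +(31/29)
  reduce: (2/29)
  pull out 2: (2/29) = -1  (since 29 mod 8 = 5)
  (1/29) = 1
Product of signs = -1
(248/587) = -1

-1


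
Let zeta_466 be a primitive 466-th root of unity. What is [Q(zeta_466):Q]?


The degree equals Euler's totient phi(466).
466 = 2 * 233
phi(466) = 232

232


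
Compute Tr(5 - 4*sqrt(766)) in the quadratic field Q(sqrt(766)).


Tr(a + b*sqrt(d)) = (a + b*sqrt(d)) + (a - b*sqrt(d)) = 2a
= 2 * (5)
= 10

10


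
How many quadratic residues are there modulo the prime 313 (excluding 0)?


For prime p, the number of non-zero quadratic residues is (p-1)/2.
= (313-1)/2
= 156

156


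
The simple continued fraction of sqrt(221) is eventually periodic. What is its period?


Run the CF algorithm for sqrt(221).
a_0 = floor(sqrt(221)) = 14; set m_0=0, q_0=1.
Recurrence: m' = q*a - m,  q' = (d - m'^2)/q,  a' = floor((a_0 + m')/q').
  step 1: m=14, q=25, a=1
  step 2: m=11, q=4, a=6
  step 3: m=13, q=13, a=2
  step 4: m=13, q=4, a=6
  step 5: m=11, q=25, a=1
  step 6: m=14, q=1, a=28
a_6 = 2*a_0 = 28, so the period closes here.
sqrt(221) = [14; 1, 6, 2, 6, 1, 28]
Period length = 6

6


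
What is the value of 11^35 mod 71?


p = 71 is prime and the exponent is (p-1)/2 = 35, so by Euler's criterion 11^35 = (11/71) = +1 or -1 mod 71.
Compute by square-and-multiply:
  35 = 32 + 2 + 1 (binary 100011)
  Repeated squaring mod 71: 11^1 = 11, 11^2 = 50, 11^4 = 15, 11^8 = 12, 11^16 = 2, 11^32 = 4
  11^35 = 11^32 * 11^2 * 11^1 = 4 * 50 * 11 mod 71
    4 * 50 = 200 = 58 mod 71
    58 * 11 = 638 = 70 mod 71
  11^35 = 70 mod 71
Result 70 = p - 1 = -1 mod 71: 11 is a quadratic non-residue mod 71. As a residue in [0, p-1] the value is 70.
11^35 mod 71 = 70

70


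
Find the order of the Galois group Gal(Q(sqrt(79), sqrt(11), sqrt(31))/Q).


The 3 square roots of distinct primes are multiplicatively independent over Q,
so [K:Q] = 2^3 and Gal(K/Q) is isomorphic to (Z/2Z)^3.
|Gal| = 2^3 = 8

8


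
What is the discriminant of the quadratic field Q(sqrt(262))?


For K = Q(sqrt(d)) with d squarefree: disc(K) = d if d = 1 mod 4, and disc(K) = 4d if d = 2 or 3 mod 4.
Here d = 262, and d mod 4 = 2.
d = 2 mod 4, not 1 (O_K = Z[sqrt(d)]), so disc(K) = 4d = 4 * (262) = 1048

1048


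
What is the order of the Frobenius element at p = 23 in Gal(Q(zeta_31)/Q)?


The Frobenius at p in Gal(Q(zeta_n)/Q) = (Z/nZ)* is the class of p, so its order is ord_31(23), the smallest k >= 1 with 23^k = 1 mod 31.
n = 31 = 31, phi(31) = 30; the order divides phi(n).
Divisors of 30: 1, 2, 3, 5, 6, 10, 15, 30
Repeated squaring mod 31: 23^1 = 23, 23^2 = 2, 23^4 = 4, 23^8 = 16, 23^16 = 8
Test divisors in increasing order:
  k=1: 23^1 = 23 mod 31
  k=2: 23^2 = 2 mod 31
  k=3: 23^3 = 2 * 23 = 15 mod 31
  k=5: 23^5 = 4 * 23 = 30 mod 31
  k=6: 23^6 = 4 * 2 = 8 mod 31
  k=10: 23^10 = 16 * 2 = 1 mod 31  <- first divisor giving 1
Order = 10

10


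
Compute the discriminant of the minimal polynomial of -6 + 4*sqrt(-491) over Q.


The element -6 + 4*sqrt(-491) has minimal polynomial:
x^2 + 12*x + 7892
Discriminant = (12)^2 - 4*(7892)
= 144 - 31568
= -31424

-31424


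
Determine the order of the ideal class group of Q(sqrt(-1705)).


K = Q(sqrt(-1705)). d mod 4 = 3, so D = disc(K) = 4d = -6820
h(K) equals the number of primitive reduced positive-definite forms (a, b, c) = a*x^2 + b*x*y + c*y^2 with b^2 - 4ac = D,
where reduced means |b| <= a <= c, with b >= 0 whenever |b| = a or a = c, and primitive means gcd(a, b, c) = 1.
Reduced forces 3a^2 <= |D| = 6820, so 1 <= a <= 47; b must have the parity of D, and c = (b^2 - D)/(4a) must be an integer >= a.
Enumerate a = 1..47, b in [-a, a]:
  a=1: (1, 0, 1705)  [1]
  a=2: (2, 2, 853)  [1]
  a=3..4: none
  a=5: (5, 0, 341)  [1]
  a=6..9: none
  a=10: (10, 10, 173)  [1]
  a=11: (11, 0, 155)  [1]
  a=12..18: none
  a=19: (19, -18, 94), (19, 18, 94)  [2]
  a=20..21: none
  a=22: (22, 22, 83)  [1]
  a=23..28: none
  a=29: (29, -16, 61), (29, 16, 61)  [2]
  a=30: none
  a=31: (31, 0, 55)  [1]
  a=32..36: none
  a=37: (37, -32, 53), (37, 32, 53)  [2]
  a=38: (38, -18, 47), (38, 18, 47)  [2]
  a=39..42: none
  a=43: (43, 24, 43)  [1]
  a=44..47: none
Total reduced forms: 1 + 1 + 1 + 1 + 1 + 2 + 1 + 2 + 1 + 2 + 2 + 1 = 16
h = 16

16


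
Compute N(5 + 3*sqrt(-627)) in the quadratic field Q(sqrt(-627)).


N(a + b*sqrt(d)) = a^2 - d*b^2
= (5)^2 - (-627)*(3)^2
= 25 + 5643
= 5668

5668


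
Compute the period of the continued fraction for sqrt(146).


Run the CF algorithm for sqrt(146).
a_0 = floor(sqrt(146)) = 12; set m_0=0, q_0=1.
Recurrence: m' = q*a - m,  q' = (d - m'^2)/q,  a' = floor((a_0 + m')/q').
  step 1: m=12, q=2, a=12
  step 2: m=12, q=1, a=24
a_2 = 2*a_0 = 24, so the period closes here.
sqrt(146) = [12; 12, 24]
Period length = 2

2


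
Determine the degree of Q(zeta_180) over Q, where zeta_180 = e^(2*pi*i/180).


The degree equals Euler's totient phi(180).
180 = 2^2 * 3^2 * 5
phi(180) = 48

48


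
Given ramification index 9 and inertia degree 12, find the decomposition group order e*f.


|D_P| = e * f
= 9 * 12
= 108

108


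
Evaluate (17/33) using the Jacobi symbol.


Compute (17/33) via quadratic reciprocity:
  reciprocity: (17/33) -> +(33/17)
  reduce: (16/17)
  pull out 2: (2/17) = +1  (since 17 mod 8 = 1)
  pull out 2: (2/17) = +1  (since 17 mod 8 = 1)
  pull out 2: (2/17) = +1  (since 17 mod 8 = 1)
  pull out 2: (2/17) = +1  (since 17 mod 8 = 1)
  (1/17) = 1
Product of signs = 1

1


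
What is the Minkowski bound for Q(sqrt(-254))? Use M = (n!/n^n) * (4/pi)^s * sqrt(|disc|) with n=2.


d = -254, d mod 4 = 2, so disc(K) = 4d = -1016; |disc(K)| = 1016
Imaginary quadratic field, so n = 2, s = r2 = 1, r1 = 0
M = (n!/n^n) * (4/pi)^s * sqrt(|disc(K)|) = (2!/2^2) * (4/pi)^1 * sqrt(1016)
= 0.5 * 1.273240 * 31.874755
= 20.2921

20.2921


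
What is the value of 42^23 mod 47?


p = 47 is prime and the exponent is (p-1)/2 = 23, so by Euler's criterion 42^23 = (42/47) = +1 or -1 mod 47.
Compute by square-and-multiply:
  23 = 16 + 4 + 2 + 1 (binary 10111)
  Repeated squaring mod 47: 42^1 = 42, 42^2 = 25, 42^4 = 14, 42^8 = 8, 42^16 = 17
  42^23 = 42^16 * 42^4 * 42^2 * 42^1 = 17 * 14 * 25 * 42 mod 47
    17 * 14 = 238 = 3 mod 47
    3 * 25 = 75 = 28 mod 47
    28 * 42 = 1176 = 1 mod 47
  42^23 = 1 mod 47
Result 1: 42 is a quadratic residue mod 47.
42^23 mod 47 = 1

1


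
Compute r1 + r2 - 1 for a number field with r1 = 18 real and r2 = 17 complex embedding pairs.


By Dirichlet's unit theorem:
rank = r1 + r2 - 1
= 18 + 17 - 1
= 34

34


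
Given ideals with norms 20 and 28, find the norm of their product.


N(IJ) = N(I) * N(J)
= 20 * 28
= 560

560


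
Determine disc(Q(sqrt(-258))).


For K = Q(sqrt(d)) with d squarefree: disc(K) = d if d = 1 mod 4, and disc(K) = 4d if d = 2 or 3 mod 4.
Here d = -258, and d mod 4 = 2.
d = 2 mod 4, not 1 (O_K = Z[sqrt(d)]), so disc(K) = 4d = 4 * (-258) = -1032

-1032


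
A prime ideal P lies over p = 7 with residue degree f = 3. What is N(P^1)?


N(P^a) = p^(a*f)
= 7^(1*3)
= 7^3
= 343

343


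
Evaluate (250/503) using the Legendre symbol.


p = 503 is prime, so compute (250/503) with the reciprocity algorithm (Jacobi-symbol steps: pull out 2s via (2/n), flip via reciprocity, reduce):
  pull out 2: (2/503) = +1  (since 503 mod 8 = 7)
  reciprocity: (125/503) -> +(503/125)
  reduce: (3/125)
  reciprocity: (3/125) -> +(125/3)
  reduce: (2/3)
  pull out 2: (2/3) = -1  (since 3 mod 8 = 3)
  (1/3) = 1
Product of signs = -1
(250/503) = -1

-1


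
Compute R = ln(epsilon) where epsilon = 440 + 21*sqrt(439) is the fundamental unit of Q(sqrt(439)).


epsilon = 440 + 21*sqrt(439)
= 879.9989
R = ln(879.9989)
= 6.7799

6.7799


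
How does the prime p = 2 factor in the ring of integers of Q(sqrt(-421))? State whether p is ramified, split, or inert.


K = Q(sqrt(-421)). Since d mod 4 = 3, disc(K) = -1684.
Check p | disc: -1684 mod 2 = 0.
p divides disc, so p ramifies: (p) = P^2 with e=2, f=1, g=1.
Therefore p is ramified.

ramified


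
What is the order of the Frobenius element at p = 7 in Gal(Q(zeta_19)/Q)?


The Frobenius at p in Gal(Q(zeta_n)/Q) = (Z/nZ)* is the class of p, so its order is ord_19(7), the smallest k >= 1 with 7^k = 1 mod 19.
n = 19 = 19, phi(19) = 18; the order divides phi(n).
Divisors of 18: 1, 2, 3, 6, 9, 18
Repeated squaring mod 19: 7^1 = 7, 7^2 = 11, 7^4 = 7, 7^8 = 11, 7^16 = 7
Test divisors in increasing order:
  k=1: 7^1 = 7 mod 19
  k=2: 7^2 = 11 mod 19
  k=3: 7^3 = 11 * 7 = 1 mod 19  <- first divisor giving 1
Order = 3

3


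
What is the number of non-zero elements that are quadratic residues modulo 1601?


For prime p, the number of non-zero quadratic residues is (p-1)/2.
= (1601-1)/2
= 800

800


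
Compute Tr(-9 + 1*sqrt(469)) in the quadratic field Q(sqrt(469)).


Tr(a + b*sqrt(d)) = (a + b*sqrt(d)) + (a - b*sqrt(d)) = 2a
= 2 * (-9)
= -18

-18


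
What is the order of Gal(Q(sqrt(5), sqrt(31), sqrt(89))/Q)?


The 3 square roots of distinct primes are multiplicatively independent over Q,
so [K:Q] = 2^3 and Gal(K/Q) is isomorphic to (Z/2Z)^3.
|Gal| = 2^3 = 8

8


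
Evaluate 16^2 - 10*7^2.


x^2 - d*y^2
= 16^2 - 10*7^2
= 256 - 490
= -234

-234


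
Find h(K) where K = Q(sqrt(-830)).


K = Q(sqrt(-830)). d mod 4 = 2, so D = disc(K) = 4d = -3320
h(K) equals the number of primitive reduced positive-definite forms (a, b, c) = a*x^2 + b*x*y + c*y^2 with b^2 - 4ac = D,
where reduced means |b| <= a <= c, with b >= 0 whenever |b| = a or a = c, and primitive means gcd(a, b, c) = 1.
Reduced forces 3a^2 <= |D| = 3320, so 1 <= a <= 33; b must have the parity of D, and c = (b^2 - D)/(4a) must be an integer >= a.
Enumerate a = 1..33, b in [-a, a]:
  a=1: (1, 0, 830)  [1]
  a=2: (2, 0, 415)  [1]
  a=3: (3, -2, 277), (3, 2, 277)  [2]
  a=4: none
  a=5: (5, 0, 166)  [1]
  a=6: (6, -4, 139), (6, 4, 139)  [2]
  a=7..8: none
  a=9: (9, -8, 94), (9, 8, 94)  [2]
  a=10: (10, 0, 83)  [1]
  a=11..14: none
  a=15: (15, -10, 57), (15, 10, 57)  [2]
  a=16..17: none
  a=18: (18, -8, 47), (18, 8, 47)  [2]
  a=19: (19, -10, 45), (19, 10, 45)  [2]
  a=20..26: none
  a=27: (27, -26, 37), (27, 26, 37)  [2]
  a=28..29: none
  a=30: (30, -20, 31), (30, 20, 31)  [2]
  a=31..33: none
Total reduced forms: 1 + 1 + 2 + 1 + 2 + 2 + 1 + 2 + 2 + 2 + 2 + 2 = 20
h = 20

20


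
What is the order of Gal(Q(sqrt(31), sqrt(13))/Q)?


The 2 square roots of distinct primes are multiplicatively independent over Q,
so [K:Q] = 2^2 and Gal(K/Q) is isomorphic to (Z/2Z)^2.
|Gal| = 2^2 = 4

4


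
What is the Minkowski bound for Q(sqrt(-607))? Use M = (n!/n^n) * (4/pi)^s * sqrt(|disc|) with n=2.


d = -607, d mod 4 = 1, so disc(K) = d = -607; |disc(K)| = 607
Imaginary quadratic field, so n = 2, s = r2 = 1, r1 = 0
M = (n!/n^n) * (4/pi)^s * sqrt(|disc(K)|) = (2!/2^2) * (4/pi)^1 * sqrt(607)
= 0.5 * 1.273240 * 24.637370
= 15.6846

15.6846


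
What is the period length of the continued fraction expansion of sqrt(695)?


Run the CF algorithm for sqrt(695).
a_0 = floor(sqrt(695)) = 26; set m_0=0, q_0=1.
Recurrence: m' = q*a - m,  q' = (d - m'^2)/q,  a' = floor((a_0 + m')/q').
  step 1: m=26, q=19, a=2
  step 2: m=12, q=29, a=1
  step 3: m=17, q=14, a=3
  step 4: m=25, q=5, a=10
  step 5: m=25, q=14, a=3
  step 6: m=17, q=29, a=1
  step 7: m=12, q=19, a=2
  step 8: m=26, q=1, a=52
a_8 = 2*a_0 = 52, so the period closes here.
sqrt(695) = [26; 2, 1, 3, 10, 3, 1, 2, 52]
Period length = 8

8


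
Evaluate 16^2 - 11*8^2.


x^2 - d*y^2
= 16^2 - 11*8^2
= 256 - 704
= -448

-448


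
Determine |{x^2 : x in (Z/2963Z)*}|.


For prime p, the number of non-zero quadratic residues is (p-1)/2.
= (2963-1)/2
= 1481

1481


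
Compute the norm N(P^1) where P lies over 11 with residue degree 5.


N(P^a) = p^(a*f)
= 11^(1*5)
= 11^5
= 161051

161051


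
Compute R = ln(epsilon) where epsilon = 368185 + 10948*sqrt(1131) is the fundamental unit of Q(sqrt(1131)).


epsilon = 368185 + 10948*sqrt(1131)
= 736370.0000
R = ln(736370.0000)
= 13.5095

13.5095


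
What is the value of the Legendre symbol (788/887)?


p = 887 is prime, so compute (788/887) with the reciprocity algorithm (Jacobi-symbol steps: pull out 2s via (2/n), flip via reciprocity, reduce):
  pull out 2: (2/887) = +1  (since 887 mod 8 = 7)
  pull out 2: (2/887) = +1  (since 887 mod 8 = 7)
  reciprocity: (197/887) -> +(887/197)
  reduce: (99/197)
  reciprocity: (99/197) -> +(197/99)
  reduce: (98/99)
  pull out 2: (2/99) = -1  (since 99 mod 8 = 3)
  reciprocity: (49/99) -> +(99/49)
  reduce: (1/49)
  (1/49) = 1
Product of signs = -1
(788/887) = -1

-1


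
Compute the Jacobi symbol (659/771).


Compute (659/771) via quadratic reciprocity:
  reciprocity: (659/771) -> -(771/659)
  reduce: (112/659)
  pull out 2: (2/659) = -1  (since 659 mod 8 = 3)
  pull out 2: (2/659) = -1  (since 659 mod 8 = 3)
  pull out 2: (2/659) = -1  (since 659 mod 8 = 3)
  pull out 2: (2/659) = -1  (since 659 mod 8 = 3)
  reciprocity: (7/659) -> -(659/7)
  reduce: (1/7)
  (1/7) = 1
Product of signs = 1

1


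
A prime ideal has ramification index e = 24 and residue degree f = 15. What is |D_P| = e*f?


|D_P| = e * f
= 24 * 15
= 360

360


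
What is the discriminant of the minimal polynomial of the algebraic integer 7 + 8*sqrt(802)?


The element 7 + 8*sqrt(802) has minimal polynomial:
x^2 - 14*x - 51279
Discriminant = (-14)^2 - 4*(-51279)
= 196 + 205116
= 205312

205312


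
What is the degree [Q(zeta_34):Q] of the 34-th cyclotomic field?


The degree equals Euler's totient phi(34).
34 = 2 * 17
phi(34) = 16

16


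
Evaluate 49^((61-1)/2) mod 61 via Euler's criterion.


p = 61 is prime and the exponent is (p-1)/2 = 30, so by Euler's criterion 49^30 = (49/61) = +1 or -1 mod 61.
Compute by square-and-multiply:
  30 = 16 + 8 + 4 + 2 (binary 11110)
  Repeated squaring mod 61: 49^1 = 49, 49^2 = 22, 49^4 = 57, 49^8 = 16, 49^16 = 12
  49^30 = 49^16 * 49^8 * 49^4 * 49^2 = 12 * 16 * 57 * 22 mod 61
    12 * 16 = 192 = 9 mod 61
    9 * 57 = 513 = 25 mod 61
    25 * 22 = 550 = 1 mod 61
  49^30 = 1 mod 61
Result 1: 49 is a quadratic residue mod 61.
49^30 mod 61 = 1

1


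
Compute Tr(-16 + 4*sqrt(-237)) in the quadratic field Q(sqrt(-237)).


Tr(a + b*sqrt(d)) = (a + b*sqrt(d)) + (a - b*sqrt(d)) = 2a
= 2 * (-16)
= -32

-32


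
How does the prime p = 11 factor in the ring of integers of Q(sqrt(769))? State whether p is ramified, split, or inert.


K = Q(sqrt(769)). Since d mod 4 = 1, disc(K) = 769.
Check p | disc: 769 mod 11 = 10.
p does not divide disc. Compute Legendre symbol (d/p):
10^((11-1)/2) mod 11 = -1
(d/p) = -1, so p is inert: (p) stays prime with e=1, f=2, g=1.
Therefore p is inert.

inert


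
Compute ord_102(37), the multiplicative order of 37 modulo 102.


We want ord_102(37), the smallest k >= 1 with 37^k = 1 mod 102.
n = 102 = 2 * 3 * 17, phi(102) = 32; the order divides phi(n).
Divisors of 32: 1, 2, 4, 8, 16, 32
Repeated squaring mod 102: 37^1 = 37, 37^2 = 43, 37^4 = 13, 37^8 = 67, 37^16 = 1, 37^32 = 1
Test divisors in increasing order:
  k=1: 37^1 = 37 mod 102
  k=2: 37^2 = 43 mod 102
  k=4: 37^4 = 13 mod 102
  k=8: 37^8 = 67 mod 102
  k=16: 37^16 = 1 mod 102  <- first divisor giving 1
Order = 16

16


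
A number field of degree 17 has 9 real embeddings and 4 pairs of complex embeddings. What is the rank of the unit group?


By Dirichlet's unit theorem:
rank = r1 + r2 - 1
= 9 + 4 - 1
= 12

12


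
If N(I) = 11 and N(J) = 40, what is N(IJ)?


N(IJ) = N(I) * N(J)
= 11 * 40
= 440

440


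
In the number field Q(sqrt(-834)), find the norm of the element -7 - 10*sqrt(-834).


N(a + b*sqrt(d)) = a^2 - d*b^2
= (-7)^2 - (-834)*(-10)^2
= 49 + 83400
= 83449

83449


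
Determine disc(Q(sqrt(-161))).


For K = Q(sqrt(d)) with d squarefree: disc(K) = d if d = 1 mod 4, and disc(K) = 4d if d = 2 or 3 mod 4.
Here d = -161, and d mod 4 = 3.
d = 3 mod 4, not 1 (O_K = Z[sqrt(d)]), so disc(K) = 4d = 4 * (-161) = -644

-644


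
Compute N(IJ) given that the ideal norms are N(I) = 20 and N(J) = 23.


N(IJ) = N(I) * N(J)
= 20 * 23
= 460

460


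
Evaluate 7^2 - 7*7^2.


x^2 - d*y^2
= 7^2 - 7*7^2
= 49 - 343
= -294

-294


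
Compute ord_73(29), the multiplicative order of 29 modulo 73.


We want ord_73(29), the smallest k >= 1 with 29^k = 1 mod 73.
n = 73 = 73, phi(73) = 72; the order divides phi(n).
Divisors of 72: 1, 2, 3, 4, 6, 8, 9, 12, 18, 24, 36, 72
Repeated squaring mod 73: 29^1 = 29, 29^2 = 38, 29^4 = 57, 29^8 = 37, 29^16 = 55, 29^32 = 32, 29^64 = 2
Test divisors in increasing order:
  k=1: 29^1 = 29 mod 73
  k=2: 29^2 = 38 mod 73
  k=3: 29^3 = 38 * 29 = 7 mod 73
  k=4: 29^4 = 57 mod 73
  k=6: 29^6 = 57 * 38 = 49 mod 73
  k=8: 29^8 = 37 mod 73
  k=9: 29^9 = 37 * 29 = 51 mod 73
  k=12: 29^12 = 37 * 57 = 65 mod 73
  k=18: 29^18 = 55 * 38 = 46 mod 73
  k=24: 29^24 = 55 * 37 = 64 mod 73
  k=36: 29^36 = 32 * 57 = 72 mod 73
  k=72: 29^72 = 2 * 37 = 1 mod 73  <- first divisor giving 1
Order = 72

72


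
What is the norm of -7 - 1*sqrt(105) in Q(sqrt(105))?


N(a + b*sqrt(d)) = a^2 - d*b^2
= (-7)^2 - (105)*(-1)^2
= 49 - 105
= -56

-56


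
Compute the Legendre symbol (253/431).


p = 431 is prime, so compute (253/431) with the reciprocity algorithm (Jacobi-symbol steps: pull out 2s via (2/n), flip via reciprocity, reduce):
  reciprocity: (253/431) -> +(431/253)
  reduce: (178/253)
  pull out 2: (2/253) = -1  (since 253 mod 8 = 5)
  reciprocity: (89/253) -> +(253/89)
  reduce: (75/89)
  reciprocity: (75/89) -> +(89/75)
  reduce: (14/75)
  pull out 2: (2/75) = -1  (since 75 mod 8 = 3)
  reciprocity: (7/75) -> -(75/7)
  reduce: (5/7)
  reciprocity: (5/7) -> +(7/5)
  reduce: (2/5)
  pull out 2: (2/5) = -1  (since 5 mod 8 = 5)
  (1/5) = 1
Product of signs = 1
(253/431) = 1

1


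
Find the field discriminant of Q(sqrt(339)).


For K = Q(sqrt(d)) with d squarefree: disc(K) = d if d = 1 mod 4, and disc(K) = 4d if d = 2 or 3 mod 4.
Here d = 339, and d mod 4 = 3.
d = 3 mod 4, not 1 (O_K = Z[sqrt(d)]), so disc(K) = 4d = 4 * (339) = 1356

1356


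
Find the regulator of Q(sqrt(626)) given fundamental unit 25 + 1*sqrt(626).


epsilon = 25 + 1*sqrt(626)
= 50.0200
R = ln(50.0200)
= 3.9124

3.9124


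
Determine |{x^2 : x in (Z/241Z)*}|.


For prime p, the number of non-zero quadratic residues is (p-1)/2.
= (241-1)/2
= 120

120


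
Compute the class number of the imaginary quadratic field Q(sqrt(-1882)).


K = Q(sqrt(-1882)). d mod 4 = 2, so D = disc(K) = 4d = -7528
h(K) equals the number of primitive reduced positive-definite forms (a, b, c) = a*x^2 + b*x*y + c*y^2 with b^2 - 4ac = D,
where reduced means |b| <= a <= c, with b >= 0 whenever |b| = a or a = c, and primitive means gcd(a, b, c) = 1.
Reduced forces 3a^2 <= |D| = 7528, so 1 <= a <= 50; b must have the parity of D, and c = (b^2 - D)/(4a) must be an integer >= a.
Enumerate a = 1..50, b in [-a, a]:
  a=1: (1, 0, 1882)  [1]
  a=2: (2, 0, 941)  [1]
  a=3..6: none
  a=7: (7, -2, 269), (7, 2, 269)  [2]
  a=8..12: none
  a=13: (13, -8, 146), (13, 8, 146)  [2]
  a=14: (14, -12, 137), (14, 12, 137)  [2]
  a=15..22: none
  a=23: (23, -4, 82), (23, 4, 82)  [2]
  a=24..25: none
  a=26: (26, -8, 73), (26, 8, 73)  [2]
  a=27..30: none
  a=31: (31, -6, 61), (31, 6, 61)  [2]
  a=32..40: none
  a=41: (41, -4, 46), (41, 4, 46)  [2]
  a=42: none
  a=43: (43, -30, 49), (43, 30, 49)  [2]
  a=44..50: none
Total reduced forms: 1 + 1 + 2 + 2 + 2 + 2 + 2 + 2 + 2 + 2 = 18
h = 18

18


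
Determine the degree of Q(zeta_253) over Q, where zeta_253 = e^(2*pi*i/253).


The degree equals Euler's totient phi(253).
253 = 11 * 23
phi(253) = 220

220


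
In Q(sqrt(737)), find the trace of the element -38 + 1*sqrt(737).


Tr(a + b*sqrt(d)) = (a + b*sqrt(d)) + (a - b*sqrt(d)) = 2a
= 2 * (-38)
= -76

-76


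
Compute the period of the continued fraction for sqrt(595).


Run the CF algorithm for sqrt(595).
a_0 = floor(sqrt(595)) = 24; set m_0=0, q_0=1.
Recurrence: m' = q*a - m,  q' = (d - m'^2)/q,  a' = floor((a_0 + m')/q').
  step 1: m=24, q=19, a=2
  step 2: m=14, q=21, a=1
  step 3: m=7, q=26, a=1
  step 4: m=19, q=9, a=4
  step 5: m=17, q=34, a=1
  step 6: m=17, q=9, a=4
  step 7: m=19, q=26, a=1
  step 8: m=7, q=21, a=1
  step 9: m=14, q=19, a=2
  step 10: m=24, q=1, a=48
a_10 = 2*a_0 = 48, so the period closes here.
sqrt(595) = [24; 2, 1, 1, 4, 1, 4, 1, 1, 2, 48]
Period length = 10

10


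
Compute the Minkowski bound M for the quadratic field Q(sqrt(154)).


d = 154, d mod 4 = 2, so disc(K) = 4d = 616; |disc(K)| = 616
Real quadratic field, so n = 2, s = r2 = 0, r1 = 2
M = (n!/n^n) * (4/pi)^s * sqrt(|disc(K)|) = (2!/2^2) * (4/pi)^0 * sqrt(616)
= 0.5 * 1.000000 * 24.819347
= 12.4097

12.4097


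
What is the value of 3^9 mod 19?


p = 19 is prime and the exponent is (p-1)/2 = 9, so by Euler's criterion 3^9 = (3/19) = +1 or -1 mod 19.
Compute by square-and-multiply:
  9 = 8 + 1 (binary 1001)
  Repeated squaring mod 19: 3^1 = 3, 3^2 = 9, 3^4 = 5, 3^8 = 6
  3^9 = 3^8 * 3^1 = 6 * 3 mod 19
    6 * 3 = 18 = 18 mod 19
  3^9 = 18 mod 19
Result 18 = p - 1 = -1 mod 19: 3 is a quadratic non-residue mod 19. As a residue in [0, p-1] the value is 18.
3^9 mod 19 = 18

18


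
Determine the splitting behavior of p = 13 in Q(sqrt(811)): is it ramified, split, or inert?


K = Q(sqrt(811)). Since d mod 4 = 3, disc(K) = 3244.
Check p | disc: 3244 mod 13 = 7.
p does not divide disc. Compute Legendre symbol (d/p):
5^((13-1)/2) mod 13 = -1
(d/p) = -1, so p is inert: (p) stays prime with e=1, f=2, g=1.
Therefore p is inert.

inert


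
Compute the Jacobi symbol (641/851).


Compute (641/851) via quadratic reciprocity:
  reciprocity: (641/851) -> +(851/641)
  reduce: (210/641)
  pull out 2: (2/641) = +1  (since 641 mod 8 = 1)
  reciprocity: (105/641) -> +(641/105)
  reduce: (11/105)
  reciprocity: (11/105) -> +(105/11)
  reduce: (6/11)
  pull out 2: (2/11) = -1  (since 11 mod 8 = 3)
  reciprocity: (3/11) -> -(11/3)
  reduce: (2/3)
  pull out 2: (2/3) = -1  (since 3 mod 8 = 3)
  (1/3) = 1
Product of signs = -1

-1


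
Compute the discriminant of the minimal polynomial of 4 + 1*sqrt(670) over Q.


The element 4 + 1*sqrt(670) has minimal polynomial:
x^2 - 8*x - 654
Discriminant = (-8)^2 - 4*(-654)
= 64 + 2616
= 2680

2680


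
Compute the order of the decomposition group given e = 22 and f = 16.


|D_P| = e * f
= 22 * 16
= 352

352


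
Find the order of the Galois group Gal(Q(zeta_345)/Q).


|Gal(Q(zeta_345)/Q)| = phi(345)
= 176

176


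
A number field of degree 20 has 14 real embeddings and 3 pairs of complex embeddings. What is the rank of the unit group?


By Dirichlet's unit theorem:
rank = r1 + r2 - 1
= 14 + 3 - 1
= 16

16


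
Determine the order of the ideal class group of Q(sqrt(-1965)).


K = Q(sqrt(-1965)). d mod 4 = 3, so D = disc(K) = 4d = -7860
h(K) equals the number of primitive reduced positive-definite forms (a, b, c) = a*x^2 + b*x*y + c*y^2 with b^2 - 4ac = D,
where reduced means |b| <= a <= c, with b >= 0 whenever |b| = a or a = c, and primitive means gcd(a, b, c) = 1.
Reduced forces 3a^2 <= |D| = 7860, so 1 <= a <= 51; b must have the parity of D, and c = (b^2 - D)/(4a) must be an integer >= a.
Enumerate a = 1..51, b in [-a, a]:
  a=1: (1, 0, 1965)  [1]
  a=2: (2, 2, 983)  [1]
  a=3: (3, 0, 655)  [1]
  a=4: none
  a=5: (5, 0, 393)  [1]
  a=6: (6, 6, 329)  [1]
  a=7: (7, -6, 282), (7, 6, 282)  [2]
  a=8..9: none
  a=10: (10, 10, 199)  [1]
  a=11: (11, -4, 179), (11, 4, 179)  [2]
  a=12..13: none
  a=14: (14, -6, 141), (14, 6, 141)  [2]
  a=15: (15, 0, 131)  [1]
  a=16..18: none
  a=19: (19, -14, 106), (19, 14, 106)  [2]
  a=20: none
  a=21: (21, -6, 94), (21, 6, 94)  [2]
  a=22: (22, -18, 93), (22, 18, 93)  [2]
  a=23: (23, -12, 87), (23, 12, 87)  [2]
  a=24..28: none
  a=29: (29, -12, 69), (29, 12, 69)  [2]
  a=30: (30, 30, 73)  [1]
  a=31: (31, -18, 66), (31, 18, 66)  [2]
  a=32: none
  a=33: (33, -18, 62), (33, 18, 62)  [2]
  a=34: none
  a=35: (35, -20, 59), (35, 20, 59)  [2]
  a=36: none
  a=37: (37, -24, 57), (37, 24, 57)  [2]
  a=38: (38, -14, 53), (38, 14, 53)  [2]
  a=39..41: none
  a=42: (42, -6, 47), (42, 6, 47)  [2]
  a=43: (43, -40, 55), (43, 40, 55)  [2]
  a=44..45: none
  a=46: (46, -34, 49), (46, 34, 49)  [2]
  a=47..51: none
Total reduced forms: 1 + 1 + 1 + 1 + 1 + 2 + 1 + 2 + 2 + 1 + 2 + 2 + 2 + 2 + 2 + 1 + 2 + 2 + 2 + 2 + 2 + 2 + 2 + 2 = 40
h = 40

40


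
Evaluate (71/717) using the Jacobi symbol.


Compute (71/717) via quadratic reciprocity:
  reciprocity: (71/717) -> +(717/71)
  reduce: (7/71)
  reciprocity: (7/71) -> -(71/7)
  reduce: (1/7)
  (1/7) = 1
Product of signs = -1

-1


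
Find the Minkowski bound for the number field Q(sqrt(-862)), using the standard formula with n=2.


d = -862, d mod 4 = 2, so disc(K) = 4d = -3448; |disc(K)| = 3448
Imaginary quadratic field, so n = 2, s = r2 = 1, r1 = 0
M = (n!/n^n) * (4/pi)^s * sqrt(|disc(K)|) = (2!/2^2) * (4/pi)^1 * sqrt(3448)
= 0.5 * 1.273240 * 58.719673
= 37.3821

37.3821


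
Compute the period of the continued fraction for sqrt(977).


Run the CF algorithm for sqrt(977).
a_0 = floor(sqrt(977)) = 31; set m_0=0, q_0=1.
Recurrence: m' = q*a - m,  q' = (d - m'^2)/q,  a' = floor((a_0 + m')/q').
  step 1: m=31, q=16, a=3
  step 2: m=17, q=43, a=1
  step 3: m=26, q=7, a=8
  step 4: m=30, q=11, a=5
  step 5: m=25, q=32, a=1
  step 6: m=7, q=29, a=1
  step 7: m=22, q=17, a=3
  step 8: m=29, q=8, a=7
  step 9: m=27, q=31, a=1
  step 10: m=4, q=31, a=1
  step 11: m=27, q=8, a=7
  step 12: m=29, q=17, a=3
  step 13: m=22, q=29, a=1
  step 14: m=7, q=32, a=1
  step 15: m=25, q=11, a=5
  step 16: m=30, q=7, a=8
  step 17: m=26, q=43, a=1
  step 18: m=17, q=16, a=3
  step 19: m=31, q=1, a=62
a_19 = 2*a_0 = 62, so the period closes here.
sqrt(977) = [31; 3, 1, 8, 5, 1, 1, 3, 7, 1, 1, 7, 3, 1, 1, 5, 8, 1, 3, 62]
Period length = 19

19


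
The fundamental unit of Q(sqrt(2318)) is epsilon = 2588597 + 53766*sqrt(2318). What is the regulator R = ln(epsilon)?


epsilon = 2588597 + 53766*sqrt(2318)
= 5.1772e+06
R = ln(5.1772e+06)
= 15.4598

15.4598


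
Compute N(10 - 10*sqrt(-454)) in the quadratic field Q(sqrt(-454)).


N(a + b*sqrt(d)) = a^2 - d*b^2
= (10)^2 - (-454)*(-10)^2
= 100 + 45400
= 45500

45500


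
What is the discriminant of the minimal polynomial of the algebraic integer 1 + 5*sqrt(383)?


The element 1 + 5*sqrt(383) has minimal polynomial:
x^2 - 2*x - 9574
Discriminant = (-2)^2 - 4*(-9574)
= 4 + 38296
= 38300

38300


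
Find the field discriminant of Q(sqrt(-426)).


For K = Q(sqrt(d)) with d squarefree: disc(K) = d if d = 1 mod 4, and disc(K) = 4d if d = 2 or 3 mod 4.
Here d = -426, and d mod 4 = 2.
d = 2 mod 4, not 1 (O_K = Z[sqrt(d)]), so disc(K) = 4d = 4 * (-426) = -1704

-1704


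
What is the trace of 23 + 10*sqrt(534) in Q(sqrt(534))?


Tr(a + b*sqrt(d)) = (a + b*sqrt(d)) + (a - b*sqrt(d)) = 2a
= 2 * (23)
= 46

46


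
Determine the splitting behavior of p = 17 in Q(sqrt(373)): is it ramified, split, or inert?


K = Q(sqrt(373)). Since d mod 4 = 1, disc(K) = 373.
Check p | disc: 373 mod 17 = 16.
p does not divide disc. Compute Legendre symbol (d/p):
16^((17-1)/2) mod 17 = 1
(d/p) = 1, so p splits: (p) = P*P' with e=1, f=1, g=2.
Therefore p is split.

split


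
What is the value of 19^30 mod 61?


p = 61 is prime and the exponent is (p-1)/2 = 30, so by Euler's criterion 19^30 = (19/61) = +1 or -1 mod 61.
Compute by square-and-multiply:
  30 = 16 + 8 + 4 + 2 (binary 11110)
  Repeated squaring mod 61: 19^1 = 19, 19^2 = 56, 19^4 = 25, 19^8 = 15, 19^16 = 42
  19^30 = 19^16 * 19^8 * 19^4 * 19^2 = 42 * 15 * 25 * 56 mod 61
    42 * 15 = 630 = 20 mod 61
    20 * 25 = 500 = 12 mod 61
    12 * 56 = 672 = 1 mod 61
  19^30 = 1 mod 61
Result 1: 19 is a quadratic residue mod 61.
19^30 mod 61 = 1

1


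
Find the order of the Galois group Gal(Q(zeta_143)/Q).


|Gal(Q(zeta_143)/Q)| = phi(143)
= 120

120


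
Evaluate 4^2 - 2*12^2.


x^2 - d*y^2
= 4^2 - 2*12^2
= 16 - 288
= -272

-272


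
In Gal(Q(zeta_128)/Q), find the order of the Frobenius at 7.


The Frobenius at p in Gal(Q(zeta_n)/Q) = (Z/nZ)* is the class of p, so its order is ord_128(7), the smallest k >= 1 with 7^k = 1 mod 128.
n = 128 = 2^7, phi(128) = 64; the order divides phi(n).
Divisors of 64: 1, 2, 4, 8, 16, 32, 64
Repeated squaring mod 128: 7^1 = 7, 7^2 = 49, 7^4 = 97, 7^8 = 65, 7^16 = 1, 7^32 = 1, 7^64 = 1
Test divisors in increasing order:
  k=1: 7^1 = 7 mod 128
  k=2: 7^2 = 49 mod 128
  k=4: 7^4 = 97 mod 128
  k=8: 7^8 = 65 mod 128
  k=16: 7^16 = 1 mod 128  <- first divisor giving 1
Order = 16

16


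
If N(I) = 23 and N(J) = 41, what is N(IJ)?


N(IJ) = N(I) * N(J)
= 23 * 41
= 943

943


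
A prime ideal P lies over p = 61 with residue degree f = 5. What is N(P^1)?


N(P^a) = p^(a*f)
= 61^(1*5)
= 61^5
= 844596301

844596301


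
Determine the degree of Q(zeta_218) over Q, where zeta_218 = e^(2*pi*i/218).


The degree equals Euler's totient phi(218).
218 = 2 * 109
phi(218) = 108

108


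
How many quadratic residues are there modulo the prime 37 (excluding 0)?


For prime p, the number of non-zero quadratic residues is (p-1)/2.
= (37-1)/2
= 18

18


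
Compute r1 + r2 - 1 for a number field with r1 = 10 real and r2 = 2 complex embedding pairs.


By Dirichlet's unit theorem:
rank = r1 + r2 - 1
= 10 + 2 - 1
= 11

11


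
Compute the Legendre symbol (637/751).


p = 751 is prime, so compute (637/751) with the reciprocity algorithm (Jacobi-symbol steps: pull out 2s via (2/n), flip via reciprocity, reduce):
  reciprocity: (637/751) -> +(751/637)
  reduce: (114/637)
  pull out 2: (2/637) = -1  (since 637 mod 8 = 5)
  reciprocity: (57/637) -> +(637/57)
  reduce: (10/57)
  pull out 2: (2/57) = +1  (since 57 mod 8 = 1)
  reciprocity: (5/57) -> +(57/5)
  reduce: (2/5)
  pull out 2: (2/5) = -1  (since 5 mod 8 = 5)
  (1/5) = 1
Product of signs = 1
(637/751) = 1

1


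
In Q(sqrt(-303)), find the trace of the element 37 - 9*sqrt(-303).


Tr(a + b*sqrt(d)) = (a + b*sqrt(d)) + (a - b*sqrt(d)) = 2a
= 2 * (37)
= 74

74


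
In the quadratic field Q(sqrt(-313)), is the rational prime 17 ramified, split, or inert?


K = Q(sqrt(-313)). Since d mod 4 = 3, disc(K) = -1252.
Check p | disc: -1252 mod 17 = 6.
p does not divide disc. Compute Legendre symbol (d/p):
10^((17-1)/2) mod 17 = -1
(d/p) = -1, so p is inert: (p) stays prime with e=1, f=2, g=1.
Therefore p is inert.

inert


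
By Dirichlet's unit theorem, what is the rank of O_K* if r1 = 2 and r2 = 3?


By Dirichlet's unit theorem:
rank = r1 + r2 - 1
= 2 + 3 - 1
= 4

4


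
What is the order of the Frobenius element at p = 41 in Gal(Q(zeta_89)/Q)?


The Frobenius at p in Gal(Q(zeta_n)/Q) = (Z/nZ)* is the class of p, so its order is ord_89(41), the smallest k >= 1 with 41^k = 1 mod 89.
n = 89 = 89, phi(89) = 88; the order divides phi(n).
Divisors of 88: 1, 2, 4, 8, 11, 22, 44, 88
Repeated squaring mod 89: 41^1 = 41, 41^2 = 79, 41^4 = 11, 41^8 = 32, 41^16 = 45, 41^32 = 67, 41^64 = 39
Test divisors in increasing order:
  k=1: 41^1 = 41 mod 89
  k=2: 41^2 = 79 mod 89
  k=4: 41^4 = 11 mod 89
  k=8: 41^8 = 32 mod 89
  k=11: 41^11 = 32 * 79 * 41 = 52 mod 89
  k=22: 41^22 = 45 * 11 * 79 = 34 mod 89
  k=44: 41^44 = 67 * 32 * 11 = 88 mod 89
  k=88: 41^88 = 39 * 45 * 32 = 1 mod 89  <- first divisor giving 1
Order = 88

88


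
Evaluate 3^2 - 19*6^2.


x^2 - d*y^2
= 3^2 - 19*6^2
= 9 - 684
= -675

-675


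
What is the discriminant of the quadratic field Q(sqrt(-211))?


For K = Q(sqrt(d)) with d squarefree: disc(K) = d if d = 1 mod 4, and disc(K) = 4d if d = 2 or 3 mod 4.
Here d = -211, and d mod 4 = 1.
d = 1 mod 4 (O_K = Z[(1+sqrt(d))/2]), so disc(K) = d = -211

-211
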